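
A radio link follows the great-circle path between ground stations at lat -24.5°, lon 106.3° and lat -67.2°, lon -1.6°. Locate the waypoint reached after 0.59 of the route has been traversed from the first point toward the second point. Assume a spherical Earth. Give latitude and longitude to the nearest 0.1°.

From cos δ = sin φ₁ sin φ₂ + cos φ₁ cos φ₂ cos Δλ, the central angle is δ ≈ 1.293 rad (74.1°).
Interpolate at f = 0.59 with slerp weights a = sin((1−f)δ)/sin δ ≈ 0.526, b = sin(fδ)/sin δ ≈ 0.719.
p = a·p₁ + b·p₂ ≈ (0.144, 0.452, -0.881); φ = arcsin(p_z) ≈ -61.71°, λ = atan2(p_y, p_x) ≈ 72.30°.

≈ lat -61.7°, lon 72.3°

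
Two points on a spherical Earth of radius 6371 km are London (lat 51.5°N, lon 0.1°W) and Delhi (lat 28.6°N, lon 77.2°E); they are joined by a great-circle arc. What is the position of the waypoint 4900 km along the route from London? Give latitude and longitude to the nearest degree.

≈ lat 39°N, lon 63°E

Convert each endpoint to a unit vector on the sphere (x = cos φ cos λ, y = cos φ sin λ, z = sin φ).
The central angle between the endpoints is δ = arccos(p₁·p₂) ≈ 1.053 rad (60.3°). The total great-circle distance is δ·R ≈ 1.053 × 6371 ≈ 6710 km, so the target fraction is f = 4900/6710 ≈ 0.730.
Interpolate at f ≈ 0.730 with slerp weights a = sin((1−f)δ)/sin δ ≈ 0.323, b = sin(fδ)/sin δ ≈ 0.800.
p = a·p₁ + b·p₂ ≈ (0.356, 0.685, 0.636); φ = arcsin(p_z) ≈ 39.46°, λ = atan2(p_y, p_x) ≈ 62.50°.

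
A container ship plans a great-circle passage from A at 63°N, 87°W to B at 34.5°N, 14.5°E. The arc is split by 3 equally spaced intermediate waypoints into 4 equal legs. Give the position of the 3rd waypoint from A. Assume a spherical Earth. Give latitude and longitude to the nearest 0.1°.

Convert each endpoint to a unit vector on the sphere (x = cos φ cos λ, y = cos φ sin λ, z = sin φ).
The central angle between the endpoints is δ = arccos(p₁·p₂) ≈ 1.126 rad (64.5°).
Interpolate at f = 3/4 with slerp weights a = sin((1−f)δ)/sin δ ≈ 0.308, b = sin(fδ)/sin δ ≈ 0.828.
p = a·p₁ + b·p₂ ≈ (0.668, 0.031, 0.743); φ = arcsin(p_z) ≈ 48.02°, λ = atan2(p_y, p_x) ≈ 2.69°.

≈ 48.0°N, 2.7°E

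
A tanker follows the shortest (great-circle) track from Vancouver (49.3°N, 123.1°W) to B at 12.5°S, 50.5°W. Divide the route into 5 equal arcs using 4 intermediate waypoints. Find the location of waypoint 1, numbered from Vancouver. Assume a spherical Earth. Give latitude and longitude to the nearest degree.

Convert each endpoint to a unit vector on the sphere (x = cos φ cos λ, y = cos φ sin λ, z = sin φ).
The central angle between the endpoints is δ = arccos(p₁·p₂) ≈ 1.545 rad (88.5°).
Interpolate at f = 1/5 with slerp weights a = sin((1−f)δ)/sin δ ≈ 0.945, b = sin(fδ)/sin δ ≈ 0.304.
p = a·p₁ + b·p₂ ≈ (-0.148, -0.745, 0.650); φ = arcsin(p_z) ≈ 40.57°, λ = atan2(p_y, p_x) ≈ -101.20°.

≈ 41°N, 101°W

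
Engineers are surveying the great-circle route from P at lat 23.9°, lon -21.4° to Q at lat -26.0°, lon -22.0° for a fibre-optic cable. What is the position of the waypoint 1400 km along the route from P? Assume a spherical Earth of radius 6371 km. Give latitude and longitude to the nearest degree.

≈ lat 11°, lon -22°

The haversine formula gives a central angle δ ≈ 0.871 rad (49.9°) between the endpoints. The total great-circle distance is δ·R ≈ 0.871 × 6371 ≈ 5549 km, so the target fraction is f = 1400/5549 ≈ 0.252.
Interpolate at f ≈ 0.252 with slerp weights a = sin((1−f)δ)/sin δ ≈ 0.792, b = sin(fδ)/sin δ ≈ 0.285.
p = a·p₁ + b·p₂ ≈ (0.912, -0.360, 0.196); φ = arcsin(p_z) ≈ 11.31°, λ = atan2(p_y, p_x) ≈ -21.56°.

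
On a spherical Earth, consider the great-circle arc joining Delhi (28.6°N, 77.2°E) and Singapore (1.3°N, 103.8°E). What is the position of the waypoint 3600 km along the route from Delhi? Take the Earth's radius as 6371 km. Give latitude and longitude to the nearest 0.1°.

≈ 5.0°N, 100.6°E

Convert each endpoint to a unit vector on the sphere (x = cos φ cos λ, y = cos φ sin λ, z = sin φ).
The central angle between the endpoints is δ = arccos(p₁·p₂) ≈ 0.651 rad (37.3°). The total great-circle distance is δ·R ≈ 0.651 × 6371 ≈ 4145 km, so the target fraction is f = 3600/4145 ≈ 0.868.
Interpolate at f ≈ 0.868 with slerp weights a = sin((1−f)δ)/sin δ ≈ 0.141, b = sin(fδ)/sin δ ≈ 0.884.
p = a·p₁ + b·p₂ ≈ (-0.183, 0.979, 0.088); φ = arcsin(p_z) ≈ 5.03°, λ = atan2(p_y, p_x) ≈ 100.61°.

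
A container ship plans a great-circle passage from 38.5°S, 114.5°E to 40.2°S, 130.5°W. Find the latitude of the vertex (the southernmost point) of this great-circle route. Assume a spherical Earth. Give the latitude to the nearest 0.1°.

The great circle lies in the plane with unit normal n̂ = (p₁ × p₂)/|p₁ × p₂|.
Here n̂_z ≈ +0.548; the vertex latitude is φ_max = arccos|n̂_z| ≈ 56.8°.

≈ 56.8°S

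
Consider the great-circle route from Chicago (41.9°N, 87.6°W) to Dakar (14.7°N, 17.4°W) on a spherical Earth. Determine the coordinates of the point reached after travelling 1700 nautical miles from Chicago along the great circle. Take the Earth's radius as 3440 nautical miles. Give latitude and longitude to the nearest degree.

Convert each endpoint to a unit vector on the sphere (x = cos φ cos λ, y = cos φ sin λ, z = sin φ).
The central angle between the endpoints is δ = arccos(p₁·p₂) ≈ 1.145 rad (65.6°). The total great-circle distance is δ·R ≈ 1.145 × 3440 ≈ 3938 nmi, so the target fraction is f = 1700/3938 ≈ 0.432.
Interpolate at f ≈ 0.432 with slerp weights a = sin((1−f)δ)/sin δ ≈ 0.665, b = sin(fδ)/sin δ ≈ 0.521.
p = a·p₁ + b·p₂ ≈ (0.502, -0.645, 0.576); φ = arcsin(p_z) ≈ 35.19°, λ = atan2(p_y, p_x) ≈ -52.14°.

≈ 35°N, 52°W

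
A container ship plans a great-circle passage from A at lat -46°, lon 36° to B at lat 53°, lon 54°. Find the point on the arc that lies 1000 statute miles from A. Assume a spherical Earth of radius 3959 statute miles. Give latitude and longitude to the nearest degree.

Write both endpoints as unit vectors p₁, p₂ with components (cos φ cos λ, cos φ sin λ, sin φ).
The central angle between the endpoints is δ = arccos(p₁·p₂) ≈ 1.749 rad (100.2°). The total great-circle distance is δ·R ≈ 1.749 × 3959 ≈ 6923 mi, so the target fraction is f = 1000/6923 ≈ 0.144.
Interpolate at f ≈ 0.144 with slerp weights a = sin((1−f)δ)/sin δ ≈ 1.013, b = sin(fδ)/sin δ ≈ 0.254.
p = a·p₁ + b·p₂ ≈ (0.659, 0.537, -0.526); φ = arcsin(p_z) ≈ -31.74°, λ = atan2(p_y, p_x) ≈ 39.18°.

≈ lat -32°, lon 39°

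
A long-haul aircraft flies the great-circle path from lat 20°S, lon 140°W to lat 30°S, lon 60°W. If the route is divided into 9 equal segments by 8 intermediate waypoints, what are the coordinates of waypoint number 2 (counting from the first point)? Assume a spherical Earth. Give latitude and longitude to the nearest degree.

≈ lat 26°S, lon 124°W

From cos δ = sin φ₁ sin φ₂ + cos φ₁ cos φ₂ cos Δλ, the central angle is δ ≈ 1.253 rad (71.8°).
Interpolate at f = 2/9 with slerp weights a = sin((1−f)δ)/sin δ ≈ 0.871, b = sin(fδ)/sin δ ≈ 0.289.
p = a·p₁ + b·p₂ ≈ (-0.502, -0.743, -0.443); φ = arcsin(p_z) ≈ -26.27°, λ = atan2(p_y, p_x) ≈ -124.02°.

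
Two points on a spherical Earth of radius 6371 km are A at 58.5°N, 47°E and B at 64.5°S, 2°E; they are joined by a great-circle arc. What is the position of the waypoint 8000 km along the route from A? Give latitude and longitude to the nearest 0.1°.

Convert each endpoint to a unit vector on the sphere (x = cos φ cos λ, y = cos φ sin λ, z = sin φ).
The central angle between the endpoints is δ = arccos(p₁·p₂) ≈ 2.228 rad (127.6°). The total great-circle distance is δ·R ≈ 2.228 × 6371 ≈ 14192 km, so the target fraction is f = 8000/14192 ≈ 0.564.
Interpolate at f ≈ 0.564 with slerp weights a = sin((1−f)δ)/sin δ ≈ 1.043, b = sin(fδ)/sin δ ≈ 1.200.
p = a·p₁ + b·p₂ ≈ (0.888, 0.417, -0.194); φ = arcsin(p_z) ≈ -11.21°, λ = atan2(p_y, p_x) ≈ 25.13°.

≈ 11.2°S, 25.1°E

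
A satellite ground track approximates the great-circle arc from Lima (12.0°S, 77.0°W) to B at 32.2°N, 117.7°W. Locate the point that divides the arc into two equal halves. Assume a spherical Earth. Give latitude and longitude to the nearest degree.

Write both endpoints as unit vectors p₁, p₂ with components (cos φ cos λ, cos φ sin λ, sin φ).
The central angle between the endpoints is δ = arccos(p₁·p₂) ≈ 1.028 rad (58.9°).
Interpolate at f = 1/2 with slerp weights a = sin((1−f)δ)/sin δ ≈ 0.574, b = sin(fδ)/sin δ ≈ 0.574.
p = a·p₁ + b·p₂ ≈ (-0.100, -0.977, 0.187); φ = arcsin(p_z) ≈ 10.75°, λ = atan2(p_y, p_x) ≈ -95.81°.

≈ 11°N, 96°W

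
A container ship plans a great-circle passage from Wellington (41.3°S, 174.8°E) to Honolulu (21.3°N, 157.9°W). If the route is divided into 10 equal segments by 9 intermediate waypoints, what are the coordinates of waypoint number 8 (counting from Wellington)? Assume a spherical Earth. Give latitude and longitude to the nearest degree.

Write both endpoints as unit vectors p₁, p₂ with components (cos φ cos λ, cos φ sin λ, sin φ).
The central angle between the endpoints is δ = arccos(p₁·p₂) ≈ 1.179 rad (67.5°).
Interpolate at f = 8/10 with slerp weights a = sin((1−f)δ)/sin δ ≈ 0.253, b = sin(fδ)/sin δ ≈ 0.876.
p = a·p₁ + b·p₂ ≈ (-0.945, -0.290, 0.151); φ = arcsin(p_z) ≈ 8.70°, λ = atan2(p_y, p_x) ≈ -162.95°.

≈ (9°N, 163°W)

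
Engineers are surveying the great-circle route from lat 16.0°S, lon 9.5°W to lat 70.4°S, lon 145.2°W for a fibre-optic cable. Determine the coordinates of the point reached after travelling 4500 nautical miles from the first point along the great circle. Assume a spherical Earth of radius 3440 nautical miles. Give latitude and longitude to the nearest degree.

≈ lat 77°S, lon 102°W

Write both endpoints as unit vectors p₁, p₂ with components (cos φ cos λ, cos φ sin λ, sin φ).
The central angle between the endpoints is δ = arccos(p₁·p₂) ≈ 1.542 rad (88.3°). The total great-circle distance is δ·R ≈ 1.542 × 3440 ≈ 5304 nmi, so the target fraction is f = 4500/5304 ≈ 0.848.
Interpolate at f ≈ 0.848 with slerp weights a = sin((1−f)δ)/sin δ ≈ 0.232, b = sin(fδ)/sin δ ≈ 0.966.
p = a·p₁ + b·p₂ ≈ (-0.046, -0.222, -0.974); φ = arcsin(p_z) ≈ -76.91°, λ = atan2(p_y, p_x) ≈ -101.82°.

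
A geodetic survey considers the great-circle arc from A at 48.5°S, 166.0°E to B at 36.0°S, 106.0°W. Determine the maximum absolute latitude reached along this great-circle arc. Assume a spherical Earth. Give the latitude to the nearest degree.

≈ 53°S

The great circle lies in the plane with unit normal n̂ = (p₁ × p₂)/|p₁ × p₂|.
Here n̂_z ≈ +0.603; the vertex latitude is φ_max = arccos|n̂_z| ≈ 52.9°.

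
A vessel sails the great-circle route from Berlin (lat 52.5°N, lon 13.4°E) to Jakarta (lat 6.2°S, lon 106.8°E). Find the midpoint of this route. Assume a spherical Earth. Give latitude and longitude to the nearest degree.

Write both endpoints as unit vectors p₁, p₂ with components (cos φ cos λ, cos φ sin λ, sin φ).
The central angle between the endpoints is δ = arccos(p₁·p₂) ≈ 1.693 rad (97.0°).
Interpolate at f = 1/2 with slerp weights a = sin((1−f)δ)/sin δ ≈ 0.754, b = sin(fδ)/sin δ ≈ 0.754.
p = a·p₁ + b·p₂ ≈ (0.230, 0.824, 0.517); φ = arcsin(p_z) ≈ 31.14°, λ = atan2(p_y, p_x) ≈ 74.41°.

≈ lat 31°N, lon 74°E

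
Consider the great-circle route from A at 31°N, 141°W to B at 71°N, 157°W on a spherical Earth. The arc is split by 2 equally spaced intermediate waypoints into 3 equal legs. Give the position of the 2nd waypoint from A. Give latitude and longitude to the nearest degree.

Convert each endpoint to a unit vector on the sphere (x = cos φ cos λ, y = cos φ sin λ, z = sin φ).
The central angle between the endpoints is δ = arccos(p₁·p₂) ≈ 0.715 rad (41.0°).
Interpolate at f = 2/3 with slerp weights a = sin((1−f)δ)/sin δ ≈ 0.360, b = sin(fδ)/sin δ ≈ 0.700.
p = a·p₁ + b·p₂ ≈ (-0.450, -0.283, 0.847); φ = arcsin(p_z) ≈ 57.90°, λ = atan2(p_y, p_x) ≈ -147.79°.

≈ 58°N, 148°W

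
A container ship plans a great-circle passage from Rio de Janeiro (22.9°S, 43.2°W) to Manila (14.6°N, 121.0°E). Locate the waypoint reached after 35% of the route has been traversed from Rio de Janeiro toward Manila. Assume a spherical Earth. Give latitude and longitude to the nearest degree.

Write both endpoints as unit vectors p₁, p₂ with components (cos φ cos λ, cos φ sin λ, sin φ).
The central angle between the endpoints is δ = arccos(p₁·p₂) ≈ 2.843 rad (162.9°).
Interpolate at f = 0.35 with slerp weights a = sin((1−f)δ)/sin δ ≈ 3.273, b = sin(fδ)/sin δ ≈ 2.854.
p = a·p₁ + b·p₂ ≈ (0.775, 0.304, -0.554); φ = arcsin(p_z) ≈ -33.64°, λ = atan2(p_y, p_x) ≈ 21.41°.

≈ (34°S, 21°E)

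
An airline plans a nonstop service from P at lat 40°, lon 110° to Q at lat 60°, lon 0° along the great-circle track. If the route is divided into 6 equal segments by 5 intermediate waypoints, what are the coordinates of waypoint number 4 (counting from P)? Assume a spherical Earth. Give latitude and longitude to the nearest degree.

Convert each endpoint to a unit vector on the sphere (x = cos φ cos λ, y = cos φ sin λ, z = sin φ).
The central angle between the endpoints is δ = arccos(p₁·p₂) ≈ 1.131 rad (64.8°).
Interpolate at f = 4/6 with slerp weights a = sin((1−f)δ)/sin δ ≈ 0.407, b = sin(fδ)/sin δ ≈ 0.757.
p = a·p₁ + b·p₂ ≈ (0.272, 0.293, 0.917); φ = arcsin(p_z) ≈ 66.45°, λ = atan2(p_y, p_x) ≈ 47.15°.

≈ lat 66°, lon 47°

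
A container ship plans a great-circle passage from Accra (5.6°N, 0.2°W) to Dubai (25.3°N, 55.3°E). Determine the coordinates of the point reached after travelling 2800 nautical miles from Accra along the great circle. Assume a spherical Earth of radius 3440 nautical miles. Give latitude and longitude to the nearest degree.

≈ (23°N, 45°E)

Convert each endpoint to a unit vector on the sphere (x = cos φ cos λ, y = cos φ sin λ, z = sin φ).
The central angle between the endpoints is δ = arccos(p₁·p₂) ≈ 0.987 rad (56.5°). The total great-circle distance is δ·R ≈ 0.987 × 3440 ≈ 3395 nmi, so the target fraction is f = 2800/3395 ≈ 0.825.
Interpolate at f ≈ 0.825 with slerp weights a = sin((1−f)δ)/sin δ ≈ 0.206, b = sin(fδ)/sin δ ≈ 0.871.
p = a·p₁ + b·p₂ ≈ (0.654, 0.647, 0.393); φ = arcsin(p_z) ≈ 23.11°, λ = atan2(p_y, p_x) ≈ 44.70°.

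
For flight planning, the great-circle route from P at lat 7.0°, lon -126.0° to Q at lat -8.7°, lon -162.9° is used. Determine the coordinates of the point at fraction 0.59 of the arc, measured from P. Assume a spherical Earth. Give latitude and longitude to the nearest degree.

≈ lat -2°, lon -148°

From cos δ = sin φ₁ sin φ₂ + cos φ₁ cos φ₂ cos Δλ, the central angle is δ ≈ 0.698 rad (40.0°).
Interpolate at f = 0.59 with slerp weights a = sin((1−f)δ)/sin δ ≈ 0.439, b = sin(fδ)/sin δ ≈ 0.623.
p = a·p₁ + b·p₂ ≈ (-0.845, -0.534, -0.041); φ = arcsin(p_z) ≈ -2.33°, λ = atan2(p_y, p_x) ≈ -147.71°.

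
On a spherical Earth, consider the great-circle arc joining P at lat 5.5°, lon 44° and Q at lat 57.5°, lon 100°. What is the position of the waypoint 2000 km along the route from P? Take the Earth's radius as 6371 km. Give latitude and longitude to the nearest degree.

≈ lat 21°, lon 53°

Convert each endpoint to a unit vector on the sphere (x = cos φ cos λ, y = cos φ sin λ, z = sin φ).
The central angle between the endpoints is δ = arccos(p₁·p₂) ≈ 1.181 rad (67.7°). The total great-circle distance is δ·R ≈ 1.181 × 6371 ≈ 7525 km, so the target fraction is f = 2000/7525 ≈ 0.266.
Interpolate at f ≈ 0.266 with slerp weights a = sin((1−f)δ)/sin δ ≈ 0.824, b = sin(fδ)/sin δ ≈ 0.334.
p = a·p₁ + b·p₂ ≈ (0.559, 0.747, 0.361); φ = arcsin(p_z) ≈ 21.13°, λ = atan2(p_y, p_x) ≈ 53.17°.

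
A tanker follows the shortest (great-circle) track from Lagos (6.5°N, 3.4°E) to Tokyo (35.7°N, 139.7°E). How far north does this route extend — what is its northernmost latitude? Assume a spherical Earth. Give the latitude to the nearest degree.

≈ 49°N

The great circle lies in the plane with unit normal n̂ = (p₁ × p₂)/|p₁ × p₂|.
Here n̂_z ≈ +0.651; the vertex latitude is φ_max = arccos|n̂_z| ≈ 49.4°.
Check via Clairaut: cos φ_max = |cos φ₁| · sin C = cos(6.5°)·sin(41.0°) ≈ 0.651, again giving ≈ 49.4°.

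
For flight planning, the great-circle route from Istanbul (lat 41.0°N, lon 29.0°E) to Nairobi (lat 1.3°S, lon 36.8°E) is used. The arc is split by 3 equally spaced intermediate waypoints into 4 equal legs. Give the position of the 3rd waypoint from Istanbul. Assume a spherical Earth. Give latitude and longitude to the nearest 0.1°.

Write both endpoints as unit vectors p₁, p₂ with components (cos φ cos λ, cos φ sin λ, sin φ).
The central angle between the endpoints is δ = arccos(p₁·p₂) ≈ 0.749 rad (42.9°).
Interpolate at f = 3/4 with slerp weights a = sin((1−f)δ)/sin δ ≈ 0.273, b = sin(fδ)/sin δ ≈ 0.782.
p = a·p₁ + b·p₂ ≈ (0.807, 0.568, 0.162); φ = arcsin(p_z) ≈ 9.30°, λ = atan2(p_y, p_x) ≈ 35.17°.

≈ lat 9.3°N, lon 35.2°E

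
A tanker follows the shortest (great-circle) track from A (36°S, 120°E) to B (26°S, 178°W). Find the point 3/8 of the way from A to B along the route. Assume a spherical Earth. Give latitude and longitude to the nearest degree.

The haversine formula gives a central angle δ ≈ 0.928 rad (53.2°) between the endpoints.
Interpolate at f = 3/8 with slerp weights a = sin((1−f)δ)/sin δ ≈ 0.685, b = sin(fδ)/sin δ ≈ 0.426.
p = a·p₁ + b·p₂ ≈ (-0.660, 0.466, -0.589); φ = arcsin(p_z) ≈ -36.11°, λ = atan2(p_y, p_x) ≈ 144.74°.

≈ (36°S, 145°E)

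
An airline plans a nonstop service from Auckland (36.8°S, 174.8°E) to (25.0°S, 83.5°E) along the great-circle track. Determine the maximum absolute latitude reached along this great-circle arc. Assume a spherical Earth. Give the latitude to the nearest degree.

The great circle lies in the plane with unit normal n̂ = (p₁ × p₂)/|p₁ × p₂|.
Here n̂_z ≈ -0.747; the vertex latitude is φ_max = arccos|n̂_z| ≈ 41.7°.

≈ 42°S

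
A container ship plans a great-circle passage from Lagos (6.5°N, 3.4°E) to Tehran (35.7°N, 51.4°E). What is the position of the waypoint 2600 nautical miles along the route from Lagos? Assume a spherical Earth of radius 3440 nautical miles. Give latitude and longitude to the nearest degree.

From cos δ = sin φ₁ sin φ₂ + cos φ₁ cos φ₂ cos Δλ, the central angle is δ ≈ 0.920 rad (52.7°). The total great-circle distance is δ·R ≈ 0.920 × 3440 ≈ 3164 nmi, so the target fraction is f = 2600/3164 ≈ 0.822.
Interpolate at f ≈ 0.822 with slerp weights a = sin((1−f)δ)/sin δ ≈ 0.205, b = sin(fδ)/sin δ ≈ 0.862.
p = a·p₁ + b·p₂ ≈ (0.640, 0.559, 0.526); φ = arcsin(p_z) ≈ 31.76°, λ = atan2(p_y, p_x) ≈ 41.13°.

≈ 32°N, 41°E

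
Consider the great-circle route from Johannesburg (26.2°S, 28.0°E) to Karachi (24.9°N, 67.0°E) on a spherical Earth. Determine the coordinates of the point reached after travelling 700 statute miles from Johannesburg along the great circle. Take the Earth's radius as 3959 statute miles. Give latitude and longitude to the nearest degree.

Convert each endpoint to a unit vector on the sphere (x = cos φ cos λ, y = cos φ sin λ, z = sin φ).
The central angle between the endpoints is δ = arccos(p₁·p₂) ≈ 1.108 rad (63.5°). The total great-circle distance is δ·R ≈ 1.108 × 3959 ≈ 4386 mi, so the target fraction is f = 700/4386 ≈ 0.160.
Interpolate at f ≈ 0.160 with slerp weights a = sin((1−f)δ)/sin δ ≈ 0.897, b = sin(fδ)/sin δ ≈ 0.197.
p = a·p₁ + b·p₂ ≈ (0.780, 0.542, -0.313); φ = arcsin(p_z) ≈ -18.25°, λ = atan2(p_y, p_x) ≈ 34.79°.

≈ 18°S, 35°E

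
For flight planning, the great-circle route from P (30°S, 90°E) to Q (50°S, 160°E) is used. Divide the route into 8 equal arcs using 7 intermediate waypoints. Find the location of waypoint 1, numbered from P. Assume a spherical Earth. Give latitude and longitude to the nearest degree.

From cos δ = sin φ₁ sin φ₂ + cos φ₁ cos φ₂ cos Δλ, the central angle is δ ≈ 0.960 rad (55.0°).
Interpolate at f = 1/8 with slerp weights a = sin((1−f)δ)/sin δ ≈ 0.909, b = sin(fδ)/sin δ ≈ 0.146.
p = a·p₁ + b·p₂ ≈ (-0.088, 0.819, -0.566); φ = arcsin(p_z) ≈ -34.50°, λ = atan2(p_y, p_x) ≈ 96.15°.

≈ (35°S, 96°E)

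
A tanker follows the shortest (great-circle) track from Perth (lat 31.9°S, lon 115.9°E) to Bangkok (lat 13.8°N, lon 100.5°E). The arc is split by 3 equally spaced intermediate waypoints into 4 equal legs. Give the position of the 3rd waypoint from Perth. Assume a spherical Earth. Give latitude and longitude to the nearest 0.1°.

≈ lat 2.3°N, lon 104.1°E

Write both endpoints as unit vectors p₁, p₂ with components (cos φ cos λ, cos φ sin λ, sin φ).
The central angle between the endpoints is δ = arccos(p₁·p₂) ≈ 0.838 rad (48.0°).
Interpolate at f = 3/4 with slerp weights a = sin((1−f)δ)/sin δ ≈ 0.280, b = sin(fδ)/sin δ ≈ 0.791.
p = a·p₁ + b·p₂ ≈ (-0.244, 0.969, 0.041); φ = arcsin(p_z) ≈ 2.34°, λ = atan2(p_y, p_x) ≈ 104.12°.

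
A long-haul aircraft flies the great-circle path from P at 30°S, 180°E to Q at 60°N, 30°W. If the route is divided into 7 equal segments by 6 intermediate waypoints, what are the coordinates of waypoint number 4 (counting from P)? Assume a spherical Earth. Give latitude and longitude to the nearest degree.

≈ 45°N, 143°W

Write both endpoints as unit vectors p₁, p₂ with components (cos φ cos λ, cos φ sin λ, sin φ).
The central angle between the endpoints is δ = arccos(p₁·p₂) ≈ 2.512 rad (143.9°).
Interpolate at f = 4/7 with slerp weights a = sin((1−f)δ)/sin δ ≈ 1.494, b = sin(fδ)/sin δ ≈ 1.682.
p = a·p₁ + b·p₂ ≈ (-0.566, -0.420, 0.709); φ = arcsin(p_z) ≈ 45.19°, λ = atan2(p_y, p_x) ≈ -143.38°.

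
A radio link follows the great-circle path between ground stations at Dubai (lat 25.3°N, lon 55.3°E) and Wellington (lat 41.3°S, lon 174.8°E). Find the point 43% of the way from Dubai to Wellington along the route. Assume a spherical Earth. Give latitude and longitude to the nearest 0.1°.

≈ lat 9.7°S, lon 99.0°E

Convert each endpoint to a unit vector on the sphere (x = cos φ cos λ, y = cos φ sin λ, z = sin φ).
The central angle between the endpoints is δ = arccos(p₁·p₂) ≈ 2.235 rad (128.1°).
Interpolate at f = 0.43 with slerp weights a = sin((1−f)δ)/sin δ ≈ 1.215, b = sin(fδ)/sin δ ≈ 1.041.
p = a·p₁ + b·p₂ ≈ (-0.154, 0.974, -0.168); φ = arcsin(p_z) ≈ -9.68°, λ = atan2(p_y, p_x) ≈ 98.98°.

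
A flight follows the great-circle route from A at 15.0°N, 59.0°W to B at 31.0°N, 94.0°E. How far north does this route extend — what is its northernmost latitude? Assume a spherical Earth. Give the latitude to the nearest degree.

≈ 62°N

The great circle lies in the plane with unit normal n̂ = (p₁ × p₂)/|p₁ × p₂|.
Here n̂_z ≈ +0.472; the vertex latitude is φ_max = arccos|n̂_z| ≈ 61.8°.
Check via Clairaut: cos φ_max = |cos φ₁| · sin C = cos(15.0°)·sin(29.2°) ≈ 0.472, again giving ≈ 61.8°.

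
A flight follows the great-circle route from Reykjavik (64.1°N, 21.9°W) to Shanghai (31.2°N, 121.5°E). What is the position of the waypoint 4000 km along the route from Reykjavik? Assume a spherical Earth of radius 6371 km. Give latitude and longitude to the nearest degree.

≈ 71°N, 86°E

From cos δ = sin φ₁ sin φ₂ + cos φ₁ cos φ₂ cos Δλ, the central angle is δ ≈ 1.404 rad (80.4°). The total great-circle distance is δ·R ≈ 1.404 × 6371 ≈ 8945 km, so the target fraction is f = 4000/8945 ≈ 0.447.
Interpolate at f ≈ 0.447 with slerp weights a = sin((1−f)δ)/sin δ ≈ 0.710, b = sin(fδ)/sin δ ≈ 0.596.
p = a·p₁ + b·p₂ ≈ (0.022, 0.319, 0.948); φ = arcsin(p_z) ≈ 71.37°, λ = atan2(p_y, p_x) ≈ 86.11°.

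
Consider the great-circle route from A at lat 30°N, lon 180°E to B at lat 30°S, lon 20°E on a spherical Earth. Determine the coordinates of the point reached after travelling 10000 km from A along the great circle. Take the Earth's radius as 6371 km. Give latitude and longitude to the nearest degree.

≈ lat 4°S, lon 93°E

Write both endpoints as unit vectors p₁, p₂ with components (cos φ cos λ, cos φ sin λ, sin φ).
The central angle between the endpoints is δ = arccos(p₁·p₂) ≈ 2.840 rad (162.7°). The total great-circle distance is δ·R ≈ 2.840 × 6371 ≈ 18092 km, so the target fraction is f = 10000/18092 ≈ 0.553.
Interpolate at f ≈ 0.553 with slerp weights a = sin((1−f)δ)/sin δ ≈ 3.212, b = sin(fδ)/sin δ ≈ 3.363.
p = a·p₁ + b·p₂ ≈ (-0.045, 0.996, -0.075); φ = arcsin(p_z) ≈ -4.33°, λ = atan2(p_y, p_x) ≈ 92.58°.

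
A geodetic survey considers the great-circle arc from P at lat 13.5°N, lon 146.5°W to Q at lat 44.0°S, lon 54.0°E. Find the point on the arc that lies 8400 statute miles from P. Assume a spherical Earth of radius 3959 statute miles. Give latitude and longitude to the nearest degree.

≈ lat 60°S, lon 82°E

Write both endpoints as unit vectors p₁, p₂ with components (cos φ cos λ, cos φ sin λ, sin φ).
The central angle between the endpoints is δ = arccos(p₁·p₂) ≈ 2.528 rad (144.8°). The total great-circle distance is δ·R ≈ 2.528 × 3959 ≈ 10007 mi, so the target fraction is f = 8400/10007 ≈ 0.839.
Interpolate at f ≈ 0.839 with slerp weights a = sin((1−f)δ)/sin δ ≈ 0.685, b = sin(fδ)/sin δ ≈ 1.479.
p = a·p₁ + b·p₂ ≈ (0.070, 0.493, -0.867); φ = arcsin(p_z) ≈ -60.15°, λ = atan2(p_y, p_x) ≈ 81.95°.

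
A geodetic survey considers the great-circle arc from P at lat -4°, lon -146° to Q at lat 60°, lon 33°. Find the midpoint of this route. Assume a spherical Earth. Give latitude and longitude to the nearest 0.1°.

Convert each endpoint to a unit vector on the sphere (x = cos φ cos λ, y = cos φ sin λ, z = sin φ).
The central angle between the endpoints is δ = arccos(p₁·p₂) ≈ 2.164 rad (124.0°).
Interpolate at f = 1/2 with slerp weights a = sin((1−f)δ)/sin δ ≈ 1.065, b = sin(fδ)/sin δ ≈ 1.065.
p = a·p₁ + b·p₂ ≈ (-0.434, -0.304, 0.848); φ = arcsin(p_z) ≈ 57.99°, λ = atan2(p_y, p_x) ≈ -145.00°.

≈ lat 58.0°, lon -145.0°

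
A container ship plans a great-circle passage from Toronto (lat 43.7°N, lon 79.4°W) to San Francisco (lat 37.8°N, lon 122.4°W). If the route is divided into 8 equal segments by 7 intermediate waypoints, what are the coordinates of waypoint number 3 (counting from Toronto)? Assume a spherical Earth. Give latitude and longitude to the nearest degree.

≈ lat 43°N, lon 96°W

Write both endpoints as unit vectors p₁, p₂ with components (cos φ cos λ, cos φ sin λ, sin φ).
The central angle between the endpoints is δ = arccos(p₁·p₂) ≈ 0.571 rad (32.7°).
Interpolate at f = 3/8 with slerp weights a = sin((1−f)δ)/sin δ ≈ 0.646, b = sin(fδ)/sin δ ≈ 0.393.
p = a·p₁ + b·p₂ ≈ (-0.081, -0.722, 0.688); φ = arcsin(p_z) ≈ 43.44°, λ = atan2(p_y, p_x) ≈ -96.37°.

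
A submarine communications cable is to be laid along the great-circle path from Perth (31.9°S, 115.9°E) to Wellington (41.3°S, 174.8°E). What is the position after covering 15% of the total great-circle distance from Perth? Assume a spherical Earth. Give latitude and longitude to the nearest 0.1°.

≈ 35.1°S, 123.5°E

Convert each endpoint to a unit vector on the sphere (x = cos φ cos λ, y = cos φ sin λ, z = sin φ).
The central angle between the endpoints is δ = arccos(p₁·p₂) ≈ 0.825 rad (47.3°).
Interpolate at f = 0.15 with slerp weights a = sin((1−f)δ)/sin δ ≈ 0.878, b = sin(fδ)/sin δ ≈ 0.168.
p = a·p₁ + b·p₂ ≈ (-0.451, 0.682, -0.575); φ = arcsin(p_z) ≈ -35.11°, λ = atan2(p_y, p_x) ≈ 123.49°.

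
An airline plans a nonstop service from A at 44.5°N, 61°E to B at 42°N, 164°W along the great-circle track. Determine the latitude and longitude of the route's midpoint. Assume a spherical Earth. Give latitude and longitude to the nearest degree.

≈ 68°N, 131°E

Write both endpoints as unit vectors p₁, p₂ with components (cos φ cos λ, cos φ sin λ, sin φ).
The central angle between the endpoints is δ = arccos(p₁·p₂) ≈ 1.476 rad (84.6°).
Interpolate at f = 1/2 with slerp weights a = sin((1−f)δ)/sin δ ≈ 0.676, b = sin(fδ)/sin δ ≈ 0.676.
p = a·p₁ + b·p₂ ≈ (-0.249, 0.283, 0.926); φ = arcsin(p_z) ≈ 67.84°, λ = atan2(p_y, p_x) ≈ 131.34°.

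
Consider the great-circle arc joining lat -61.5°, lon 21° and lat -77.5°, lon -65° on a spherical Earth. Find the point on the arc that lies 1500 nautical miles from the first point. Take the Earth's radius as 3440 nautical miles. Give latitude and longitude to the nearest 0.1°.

≈ lat -78.1°, lon -40.8°

Convert each endpoint to a unit vector on the sphere (x = cos φ cos λ, y = cos φ sin λ, z = sin φ).
The central angle between the endpoints is δ = arccos(p₁·p₂) ≈ 0.525 rad (30.1°). The total great-circle distance is δ·R ≈ 0.525 × 3440 ≈ 1807 nmi, so the target fraction is f = 1500/1807 ≈ 0.830.
Interpolate at f ≈ 0.830 with slerp weights a = sin((1−f)δ)/sin δ ≈ 0.178, b = sin(fδ)/sin δ ≈ 0.842.
p = a·p₁ + b·p₂ ≈ (0.156, -0.135, -0.978); φ = arcsin(p_z) ≈ -78.09°, λ = atan2(p_y, p_x) ≈ -40.80°.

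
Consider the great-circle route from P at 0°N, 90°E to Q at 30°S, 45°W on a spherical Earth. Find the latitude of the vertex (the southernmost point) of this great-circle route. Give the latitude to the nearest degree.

≈ 39°S

The great circle lies in the plane with unit normal n̂ = (p₁ × p₂)/|p₁ × p₂|.
Here n̂_z ≈ -0.775; the vertex latitude is φ_max = arccos|n̂_z| ≈ 39.2°.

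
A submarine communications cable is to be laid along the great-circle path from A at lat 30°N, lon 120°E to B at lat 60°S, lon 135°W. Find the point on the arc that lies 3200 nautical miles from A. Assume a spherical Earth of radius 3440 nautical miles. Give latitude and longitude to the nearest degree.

Write both endpoints as unit vectors p₁, p₂ with components (cos φ cos λ, cos φ sin λ, sin φ).
The central angle between the endpoints is δ = arccos(p₁·p₂) ≈ 2.147 rad (123.0°). The total great-circle distance is δ·R ≈ 2.147 × 3440 ≈ 7387 nmi, so the target fraction is f = 3200/7387 ≈ 0.433.
Interpolate at f ≈ 0.433 with slerp weights a = sin((1−f)δ)/sin δ ≈ 1.119, b = sin(fδ)/sin δ ≈ 0.956.
p = a·p₁ + b·p₂ ≈ (-0.823, 0.501, -0.269); φ = arcsin(p_z) ≈ -15.59°, λ = atan2(p_y, p_x) ≈ 148.65°.

≈ lat 16°S, lon 149°E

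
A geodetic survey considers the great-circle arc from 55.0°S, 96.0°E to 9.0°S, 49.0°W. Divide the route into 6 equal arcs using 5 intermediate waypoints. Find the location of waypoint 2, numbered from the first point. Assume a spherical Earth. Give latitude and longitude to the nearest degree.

The haversine formula gives a central angle δ ≈ 1.913 rad (109.6°) between the endpoints.
Interpolate at f = 2/6 with slerp weights a = sin((1−f)δ)/sin δ ≈ 1.016, b = sin(fδ)/sin δ ≈ 0.632.
p = a·p₁ + b·p₂ ≈ (0.349, 0.108, -0.931); φ = arcsin(p_z) ≈ -68.58°, λ = atan2(p_y, p_x) ≈ 17.24°.

≈ 69°S, 17°E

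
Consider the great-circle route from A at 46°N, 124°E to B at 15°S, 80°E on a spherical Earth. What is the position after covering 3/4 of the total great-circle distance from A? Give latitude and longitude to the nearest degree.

Convert each endpoint to a unit vector on the sphere (x = cos φ cos λ, y = cos φ sin λ, z = sin φ).
The central angle between the endpoints is δ = arccos(p₁·p₂) ≈ 1.270 rad (72.8°).
Interpolate at f = 3/4 with slerp weights a = sin((1−f)δ)/sin δ ≈ 0.327, b = sin(fδ)/sin δ ≈ 0.853.
p = a·p₁ + b·p₂ ≈ (0.016, 1.000, 0.014); φ = arcsin(p_z) ≈ 0.82°, λ = atan2(p_y, p_x) ≈ 89.08°.

≈ 1°N, 89°E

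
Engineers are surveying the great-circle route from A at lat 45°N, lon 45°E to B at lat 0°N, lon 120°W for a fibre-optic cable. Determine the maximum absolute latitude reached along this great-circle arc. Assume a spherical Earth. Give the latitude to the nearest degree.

The great circle lies in the plane with unit normal n̂ = (p₁ × p₂)/|p₁ × p₂|.
Here n̂_z ≈ -0.251; the vertex latitude is φ_max = arccos|n̂_z| ≈ 75.5°.
Check via Clairaut: cos φ_max = |cos φ₁| · sin C = cos(45.0°)·sin(20.8°) ≈ 0.251, again giving ≈ 75.5°.

≈ 75°N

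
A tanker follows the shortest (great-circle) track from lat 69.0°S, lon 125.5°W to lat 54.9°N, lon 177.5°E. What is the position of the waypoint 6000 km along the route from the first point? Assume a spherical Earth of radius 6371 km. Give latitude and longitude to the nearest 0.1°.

≈ lat 19.0°S, lon 158.4°W

From cos δ = sin φ₁ sin φ₂ + cos φ₁ cos φ₂ cos Δλ, the central angle is δ ≈ 2.280 rad (130.7°). The total great-circle distance is δ·R ≈ 2.280 × 6371 ≈ 14529 km, so the target fraction is f = 6000/14529 ≈ 0.413.
Interpolate at f ≈ 0.413 with slerp weights a = sin((1−f)δ)/sin δ ≈ 1.283, b = sin(fδ)/sin δ ≈ 1.066.
p = a·p₁ + b·p₂ ≈ (-0.879, -0.348, -0.326); φ = arcsin(p_z) ≈ -19.00°, λ = atan2(p_y, p_x) ≈ -158.43°.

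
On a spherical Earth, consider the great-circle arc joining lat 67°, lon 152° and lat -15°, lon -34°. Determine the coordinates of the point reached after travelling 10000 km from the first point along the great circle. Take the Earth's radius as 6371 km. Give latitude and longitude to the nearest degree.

The haversine formula gives a central angle δ ≈ 2.231 rad (127.8°) between the endpoints. The total great-circle distance is δ·R ≈ 2.231 × 6371 ≈ 14216 km, so the target fraction is f = 10000/14216 ≈ 0.703.
Interpolate at f ≈ 0.703 with slerp weights a = sin((1−f)δ)/sin δ ≈ 0.778, b = sin(fδ)/sin δ ≈ 1.266.
p = a·p₁ + b·p₂ ≈ (0.746, -0.541, 0.389); φ = arcsin(p_z) ≈ 22.87°, λ = atan2(p_y, p_x) ≈ -35.98°.

≈ lat 23°, lon -36°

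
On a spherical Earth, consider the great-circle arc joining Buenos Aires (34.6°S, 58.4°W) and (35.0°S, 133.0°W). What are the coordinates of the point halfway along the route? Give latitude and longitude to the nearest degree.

Convert each endpoint to a unit vector on the sphere (x = cos φ cos λ, y = cos φ sin λ, z = sin φ).
The central angle between the endpoints is δ = arccos(p₁·p₂) ≈ 1.042 rad (59.7°).
Interpolate at f = 1/2 with slerp weights a = sin((1−f)δ)/sin δ ≈ 0.576, b = sin(fδ)/sin δ ≈ 0.576.
p = a·p₁ + b·p₂ ≈ (-0.073, -0.749, -0.658); φ = arcsin(p_z) ≈ -41.14°, λ = atan2(p_y, p_x) ≈ -95.59°.

≈ (41°S, 96°W)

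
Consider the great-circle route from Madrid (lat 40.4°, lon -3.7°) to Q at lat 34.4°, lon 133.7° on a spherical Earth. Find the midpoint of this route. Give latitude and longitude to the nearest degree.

Convert each endpoint to a unit vector on the sphere (x = cos φ cos λ, y = cos φ sin λ, z = sin φ).
The central angle between the endpoints is δ = arccos(p₁·p₂) ≈ 1.667 rad (95.5°).
Interpolate at f = 1/2 with slerp weights a = sin((1−f)δ)/sin δ ≈ 0.744, b = sin(fδ)/sin δ ≈ 0.744.
p = a·p₁ + b·p₂ ≈ (0.141, 0.407, 0.902); φ = arcsin(p_z) ≈ 64.47°, λ = atan2(p_y, p_x) ≈ 70.87°.

≈ lat 64°, lon 71°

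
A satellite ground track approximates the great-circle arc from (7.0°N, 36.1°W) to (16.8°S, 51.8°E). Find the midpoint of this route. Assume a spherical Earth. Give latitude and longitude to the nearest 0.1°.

The haversine formula gives a central angle δ ≈ 1.571 rad (90.0°) between the endpoints.
Interpolate at f = 1/2 with slerp weights a = sin((1−f)δ)/sin δ ≈ 0.707, b = sin(fδ)/sin δ ≈ 0.707.
p = a·p₁ + b·p₂ ≈ (0.986, 0.118, -0.118); φ = arcsin(p_z) ≈ -6.79°, λ = atan2(p_y, p_x) ≈ 6.85°.

≈ (6.8°S, 6.9°E)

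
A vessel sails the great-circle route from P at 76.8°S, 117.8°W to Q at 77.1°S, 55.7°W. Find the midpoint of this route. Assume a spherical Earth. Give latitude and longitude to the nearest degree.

≈ 79°S, 87°W

From cos δ = sin φ₁ sin φ₂ + cos φ₁ cos φ₂ cos Δλ, the central angle is δ ≈ 0.234 rad (13.4°).
Interpolate at f = 1/2 with slerp weights a = sin((1−f)δ)/sin δ ≈ 0.503, b = sin(fδ)/sin δ ≈ 0.503.
p = a·p₁ + b·p₂ ≈ (0.010, -0.195, -0.981); φ = arcsin(p_z) ≈ -78.77°, λ = atan2(p_y, p_x) ≈ -87.14°.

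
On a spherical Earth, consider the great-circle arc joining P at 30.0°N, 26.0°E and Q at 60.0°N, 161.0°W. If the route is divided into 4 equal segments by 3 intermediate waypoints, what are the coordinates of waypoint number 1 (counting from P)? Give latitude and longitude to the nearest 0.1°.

≈ 52.4°N, 28.2°E

Convert each endpoint to a unit vector on the sphere (x = cos φ cos λ, y = cos φ sin λ, z = sin φ).
The central angle between the endpoints is δ = arccos(p₁·p₂) ≈ 1.568 rad (89.8°).
Interpolate at f = 1/4 with slerp weights a = sin((1−f)δ)/sin δ ≈ 0.923, b = sin(fδ)/sin δ ≈ 0.382.
p = a·p₁ + b·p₂ ≈ (0.538, 0.288, 0.792); φ = arcsin(p_z) ≈ 52.40°, λ = atan2(p_y, p_x) ≈ 28.19°.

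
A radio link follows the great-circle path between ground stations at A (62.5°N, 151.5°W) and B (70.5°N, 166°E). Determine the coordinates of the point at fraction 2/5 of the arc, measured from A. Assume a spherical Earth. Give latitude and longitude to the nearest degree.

Write both endpoints as unit vectors p₁, p₂ with components (cos φ cos λ, cos φ sin λ, sin φ).
The central angle between the endpoints is δ = arccos(p₁·p₂) ≈ 0.318 rad (18.2°).
Interpolate at f = 2/5 with slerp weights a = sin((1−f)δ)/sin δ ≈ 0.607, b = sin(fδ)/sin δ ≈ 0.406.
p = a·p₁ + b·p₂ ≈ (-0.378, -0.101, 0.920); φ = arcsin(p_z) ≈ 67.00°, λ = atan2(p_y, p_x) ≈ -165.04°.

≈ (67°N, 165°W)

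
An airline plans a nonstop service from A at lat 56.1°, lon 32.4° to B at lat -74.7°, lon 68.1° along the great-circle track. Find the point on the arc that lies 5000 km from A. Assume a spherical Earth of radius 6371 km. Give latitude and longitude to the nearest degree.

Convert each endpoint to a unit vector on the sphere (x = cos φ cos λ, y = cos φ sin λ, z = sin φ).
The central angle between the endpoints is δ = arccos(p₁·p₂) ≈ 2.320 rad (132.9°). The total great-circle distance is δ·R ≈ 2.320 × 6371 ≈ 14781 km, so the target fraction is f = 5000/14781 ≈ 0.338.
Interpolate at f ≈ 0.338 with slerp weights a = sin((1−f)δ)/sin δ ≈ 1.365, b = sin(fδ)/sin δ ≈ 0.965.
p = a·p₁ + b·p₂ ≈ (0.738, 0.644, 0.202); φ = arcsin(p_z) ≈ 11.65°, λ = atan2(p_y, p_x) ≈ 41.13°.

≈ lat 12°, lon 41°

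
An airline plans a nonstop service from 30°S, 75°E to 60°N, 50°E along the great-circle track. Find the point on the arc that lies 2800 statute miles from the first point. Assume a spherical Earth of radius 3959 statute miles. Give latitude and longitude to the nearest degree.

Convert each endpoint to a unit vector on the sphere (x = cos φ cos λ, y = cos φ sin λ, z = sin φ).
The central angle between the endpoints is δ = arccos(p₁·p₂) ≈ 1.611 rad (92.3°). The total great-circle distance is δ·R ≈ 1.611 × 3959 ≈ 6379 mi, so the target fraction is f = 2800/6379 ≈ 0.439.
Interpolate at f ≈ 0.439 with slerp weights a = sin((1−f)δ)/sin δ ≈ 0.787, b = sin(fδ)/sin δ ≈ 0.650.
p = a·p₁ + b·p₂ ≈ (0.385, 0.907, 0.170); φ = arcsin(p_z) ≈ 9.78°, λ = atan2(p_y, p_x) ≈ 66.98°.

≈ 10°N, 67°E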